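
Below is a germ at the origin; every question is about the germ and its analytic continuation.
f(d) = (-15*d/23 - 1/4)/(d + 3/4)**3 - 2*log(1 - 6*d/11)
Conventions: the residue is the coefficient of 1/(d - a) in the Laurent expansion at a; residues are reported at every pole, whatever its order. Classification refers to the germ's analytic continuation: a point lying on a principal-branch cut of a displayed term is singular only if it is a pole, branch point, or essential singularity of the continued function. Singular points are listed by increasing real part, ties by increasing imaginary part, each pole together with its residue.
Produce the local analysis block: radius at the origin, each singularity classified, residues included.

Denominator factor (d + 3/4)^3: pole of order 3 at -3/4, modulus 3/4.
Branch term (-2)*log(1 - d/(11/6)): its argument vanishes at d = 11/6, a logarithmic branch point, modulus 11/6.
The radius of convergence is the smallest modulus among the singular points: 3/4.
The branch term is analytic at -3/4 and contributes nothing to the residue; only the rational part matters.
At the order-3 pole -3/4 set g(d) = (d - (-3/4))^3*(rational part) = -15*d/23 - 1/4.
Order-3 pole: residue = g''(a)/2; g''(-3/4) = 0, so the residue is 0.
List the singular points by increasing real part (a conjugate pair: the negative imaginary part first).

Radius of convergence at 0: 3/4.
At -3/4: a pole of order 3; residue 0.
At 11/6: a logarithmic branch point.


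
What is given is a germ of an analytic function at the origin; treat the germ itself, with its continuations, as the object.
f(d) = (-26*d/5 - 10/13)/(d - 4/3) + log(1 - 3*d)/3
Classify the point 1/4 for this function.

Denominator factors: d - 4/3 = -13/12 at d = 1/4 — none vanishes.
Branch term log(1 - d/(1/3)): argument at 1/4 is 1/4, nonzero, so 1/4 is not its branch point (a point on a principal cut is still regular for the continued germ).
So the germ continues analytically to 1/4.

The point is a regular point.


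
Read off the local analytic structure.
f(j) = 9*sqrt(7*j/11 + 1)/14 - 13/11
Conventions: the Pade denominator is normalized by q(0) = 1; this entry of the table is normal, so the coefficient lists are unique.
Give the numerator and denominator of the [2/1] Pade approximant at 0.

The Pade approximant has numerator coefficients [-83/154, 4/121, 63/1936]; denominator coefficients [1, 7/22].

Taylor coefficients needed (expand at 0): a_0 = -83/154, a_1 = 9/44, a_2 = -63/1936, a_3 = 441/42592.
Write the denominator as Q(j) = 1 + q1*j. Requiring Q*f - P = O(j^4) with deg P <= 2 kills the coefficients of j^3..j^3 in Q*f:
  j^3: a_3 + q1*a_2 = 0, i.e. 441/42592 + (-63/1936)*q1 = 0.
Solving this linear system: q1 = 7/22.
The numerator is Q*f truncated at degree 2: P0 = a_0 = -83/154; P1 = a_1 + q1*a_0 = 4/121; P2 = a_2 + q1*a_1 = 63/1936.


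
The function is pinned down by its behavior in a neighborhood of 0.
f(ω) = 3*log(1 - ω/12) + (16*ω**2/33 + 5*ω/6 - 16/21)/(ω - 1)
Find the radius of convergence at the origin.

The radius of convergence is 1.

Denominator factor (ω - 1): pole of order 1 at 1, modulus 1.
Branch term (3)*log(1 - ω/(12)): its argument vanishes at ω = 12, a logarithmic branch point, modulus 12.
The radius of convergence is the smallest modulus among the singular points: 1.


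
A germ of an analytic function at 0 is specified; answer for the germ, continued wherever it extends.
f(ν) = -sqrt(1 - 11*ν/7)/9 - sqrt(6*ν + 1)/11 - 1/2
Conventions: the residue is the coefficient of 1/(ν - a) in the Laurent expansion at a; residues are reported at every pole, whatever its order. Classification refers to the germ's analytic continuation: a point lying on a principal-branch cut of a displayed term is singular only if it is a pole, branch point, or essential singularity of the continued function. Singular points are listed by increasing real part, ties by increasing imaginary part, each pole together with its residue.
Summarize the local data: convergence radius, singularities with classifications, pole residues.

Radius of convergence at 0: 1/6.
At -1/6: an algebraic (square-root) branch point.
At 7/11: an algebraic (square-root) branch point.

Branch term (-1/9)*sqrt(1 - ν/(7/11)): its argument vanishes at ν = 7/11, a square-root branch point, modulus 7/11.
Branch term (-1/11)*sqrt(1 - ν/(-1/6)): its argument vanishes at ν = -1/6, a square-root branch point, modulus 1/6.
The radius of convergence is the smallest modulus among the singular points: 1/6.
List the singular points by increasing real part (a conjugate pair: the negative imaginary part first).


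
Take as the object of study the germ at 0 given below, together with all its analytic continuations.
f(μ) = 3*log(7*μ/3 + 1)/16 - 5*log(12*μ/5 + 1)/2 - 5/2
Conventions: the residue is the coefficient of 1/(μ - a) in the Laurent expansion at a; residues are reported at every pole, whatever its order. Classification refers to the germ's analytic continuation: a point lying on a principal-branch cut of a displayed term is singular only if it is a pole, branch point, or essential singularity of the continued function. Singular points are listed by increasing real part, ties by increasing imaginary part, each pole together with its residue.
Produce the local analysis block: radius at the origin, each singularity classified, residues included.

Radius of convergence at 0: 5/12.
At -3/7: a logarithmic branch point.
At -5/12: a logarithmic branch point.

Branch term (3/16)*log(1 - μ/(-3/7)): its argument vanishes at μ = -3/7, a logarithmic branch point, modulus 3/7.
Branch term (-5/2)*log(1 - μ/(-5/12)): its argument vanishes at μ = -5/12, a logarithmic branch point, modulus 5/12.
The radius of convergence is the smallest modulus among the singular points: 5/12.
List the singular points by increasing real part (a conjugate pair: the negative imaginary part first).


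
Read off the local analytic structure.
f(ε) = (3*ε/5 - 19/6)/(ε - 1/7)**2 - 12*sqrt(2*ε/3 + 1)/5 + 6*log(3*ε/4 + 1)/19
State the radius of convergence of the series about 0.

Denominator factor (ε - 1/7)^2: pole of order 2 at 1/7, modulus 1/7.
Branch term (-12/5)*sqrt(1 - ε/(-3/2)): its argument vanishes at ε = -3/2, a square-root branch point, modulus 3/2.
Branch term (6/19)*log(1 - ε/(-4/3)): its argument vanishes at ε = -4/3, a logarithmic branch point, modulus 4/3.
The radius of convergence is the smallest modulus among the singular points: 1/7.

The radius of convergence is 1/7.


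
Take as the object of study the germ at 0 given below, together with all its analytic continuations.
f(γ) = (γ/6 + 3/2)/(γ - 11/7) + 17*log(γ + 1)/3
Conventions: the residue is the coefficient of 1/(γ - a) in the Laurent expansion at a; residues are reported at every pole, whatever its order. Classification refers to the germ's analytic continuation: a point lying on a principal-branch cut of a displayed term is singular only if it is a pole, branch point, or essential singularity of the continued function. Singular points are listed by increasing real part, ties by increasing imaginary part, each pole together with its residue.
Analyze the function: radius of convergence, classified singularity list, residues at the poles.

Radius of convergence at 0: 1.
At -1: a logarithmic branch point.
At 11/7: a pole of order 1; residue 37/21.

Denominator factor (γ - 11/7): pole of order 1 at 11/7, modulus 11/7.
Branch term (17/3)*log(1 - γ/(-1)): its argument vanishes at γ = -1, a logarithmic branch point, modulus 1.
The radius of convergence is the smallest modulus among the singular points: 1.
The branch term is analytic at 11/7 and contributes nothing to the residue; only the rational part matters.
At the order-1 pole 11/7 set g(γ) = (γ - (11/7))*(rational part) = γ/6 + 3/2.
Simple pole: residue = g(a) at a = 11/7, which is 37/21.
List the singular points by increasing real part (a conjugate pair: the negative imaginary part first).


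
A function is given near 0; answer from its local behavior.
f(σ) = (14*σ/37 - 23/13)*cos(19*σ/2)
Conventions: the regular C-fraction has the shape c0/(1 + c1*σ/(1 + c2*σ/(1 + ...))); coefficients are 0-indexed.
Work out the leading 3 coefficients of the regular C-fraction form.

Taylor coefficients (expand at 0): a_0 = -23/13, a_1 = 14/37, a_2 = 8303/104.
c0 = a_0 = -23/13. Peel one level at a time: if S = 1 + c*σ/S' with S'(0) = 1, then c is the σ-coefficient of S and S' = c*σ/(S - 1).
S_1 = c0/f = 1 + (182/851)*σ + (261701553/5793608)*σ^2 + ...; c1 = 182/851.
S_2 = c1*σ/(S_1 - 1) = 1 + (-261701553/1239056)*σ + ...; c2 = -261701553/1239056.

The regular C-fraction coefficients are [-23/13, 182/851, -261701553/1239056].


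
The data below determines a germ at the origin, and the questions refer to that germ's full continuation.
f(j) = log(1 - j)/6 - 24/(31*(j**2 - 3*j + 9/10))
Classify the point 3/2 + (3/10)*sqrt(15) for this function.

The denominator factor j**2 - 3*j + 9/10 vanishes at 3/2 + (3/10)*sqrt(15) and appears to the power 1; the numerator there equals -24/31, nonzero, and no other factor vanishes.
The branch terms are analytic at this point.
Hence a pole whose order is the multiplicity, 1.

The point is a pole of order 1.


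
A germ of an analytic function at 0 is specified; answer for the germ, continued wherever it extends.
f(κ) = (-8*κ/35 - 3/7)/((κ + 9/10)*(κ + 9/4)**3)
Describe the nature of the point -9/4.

The point is a pole of order 3.

The denominator factor κ + 9/4 vanishes at -9/4 and appears to the power 3; the numerator there equals 3/35, nonzero, and no other factor vanishes.
Hence a pole whose order is the multiplicity, 3.


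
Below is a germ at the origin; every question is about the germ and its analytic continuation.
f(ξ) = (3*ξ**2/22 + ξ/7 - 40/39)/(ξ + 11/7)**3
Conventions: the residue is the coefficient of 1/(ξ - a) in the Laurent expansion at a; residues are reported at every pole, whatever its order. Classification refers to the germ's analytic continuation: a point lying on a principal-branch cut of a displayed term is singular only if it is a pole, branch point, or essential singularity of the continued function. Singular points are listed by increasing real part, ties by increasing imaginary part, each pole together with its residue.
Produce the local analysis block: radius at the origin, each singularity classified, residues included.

Radius of convergence at 0: 11/7.
At -11/7: a pole of order 3; residue 3/22.

Denominator factor (ξ + 11/7)^3: pole of order 3 at -11/7, modulus 11/7.
The radius of convergence is the smallest modulus among the singular points: 11/7.
At the order-3 pole -11/7 set g(ξ) = (ξ - (-11/7))^3*f(ξ) = 3*ξ**2/22 + ξ/7 - 40/39.
Order-3 pole: residue = g''(a)/2; g''(-11/7) = 3/11, so the residue is 3/22.


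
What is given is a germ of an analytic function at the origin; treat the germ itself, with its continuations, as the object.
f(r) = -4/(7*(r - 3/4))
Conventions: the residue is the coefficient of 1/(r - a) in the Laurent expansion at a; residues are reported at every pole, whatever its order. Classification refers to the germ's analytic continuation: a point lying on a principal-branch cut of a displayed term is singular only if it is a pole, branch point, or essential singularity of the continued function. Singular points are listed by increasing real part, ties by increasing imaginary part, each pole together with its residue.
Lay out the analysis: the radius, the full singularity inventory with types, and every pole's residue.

Denominator factor (r - 3/4): pole of order 1 at 3/4, modulus 3/4.
The radius of convergence is the smallest modulus among the singular points: 3/4.
At the order-1 pole 3/4 set g(r) = (r - (3/4))*f(r) = -4/7.
Simple pole: residue = g(a) at a = 3/4, which is -4/7.

Radius of convergence at 0: 3/4.
At 3/4: a pole of order 1; residue -4/7.


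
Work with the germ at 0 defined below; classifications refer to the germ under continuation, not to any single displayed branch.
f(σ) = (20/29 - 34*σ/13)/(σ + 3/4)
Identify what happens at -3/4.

The denominator factor σ + 3/4 vanishes at -3/4 and appears to the power 1; the numerator there equals 1999/754, nonzero, and no other factor vanishes.
Hence a pole whose order is the multiplicity, 1.

The point is a pole of order 1.


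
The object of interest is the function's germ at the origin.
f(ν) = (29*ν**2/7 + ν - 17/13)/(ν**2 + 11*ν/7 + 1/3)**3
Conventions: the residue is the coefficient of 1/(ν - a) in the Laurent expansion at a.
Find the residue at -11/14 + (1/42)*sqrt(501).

The residue is (849072/60547019)*sqrt(501).

The factor ν**2 + 11*ν/7 + 1/3 splits as (ν - a)(ν - a') with a = -11/14 + (1/42)*sqrt(501), a' = -11/14 - (1/42)*sqrt(501). At the order-3 pole a set g(ν) = (ν - a)^3*f(ν) = [29*ν**2/7 + ν - 17/13] / (ν - a')^3.
Order-3 pole: residue = g''(a)/2; g''(-11/14 + (1/42)*sqrt(501)) = (1698144/60547019)*sqrt(501), so the residue is (849072/60547019)*sqrt(501).


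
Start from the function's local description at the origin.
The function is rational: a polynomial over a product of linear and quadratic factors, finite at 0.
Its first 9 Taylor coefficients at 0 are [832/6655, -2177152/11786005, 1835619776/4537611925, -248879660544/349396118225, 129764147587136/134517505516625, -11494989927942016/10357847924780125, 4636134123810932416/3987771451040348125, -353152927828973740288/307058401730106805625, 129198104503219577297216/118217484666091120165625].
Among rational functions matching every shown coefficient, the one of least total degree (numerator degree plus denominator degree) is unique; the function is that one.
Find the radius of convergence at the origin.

The radius of convergence is 11/8.

No rational of total degree below 7 reproduces all 9 coefficients; solving the [2/5] Pade equations on them gives f(x) = (13*x**2/4 + 37*x/23 + 13/8)/((x + 11/8)**3*(x**2 + 10*x/7 + 5)), whose expansion matches every shown term.
Denominator factor (x + 11/8)^3: pole of order 3 at -11/8, modulus 11/8.
Denominator factor (x**2 + 10*x/7 + 5): discriminant -880/49, complex-conjugate roots (-5/7) + ((2/7)*sqrt(55))*i and (-5/7) - ((2/7)*sqrt(55))*i; poles of order 1, moduli sqrt(5) and sqrt(5).
The radius of convergence is the smallest modulus among the singular points: 11/8.


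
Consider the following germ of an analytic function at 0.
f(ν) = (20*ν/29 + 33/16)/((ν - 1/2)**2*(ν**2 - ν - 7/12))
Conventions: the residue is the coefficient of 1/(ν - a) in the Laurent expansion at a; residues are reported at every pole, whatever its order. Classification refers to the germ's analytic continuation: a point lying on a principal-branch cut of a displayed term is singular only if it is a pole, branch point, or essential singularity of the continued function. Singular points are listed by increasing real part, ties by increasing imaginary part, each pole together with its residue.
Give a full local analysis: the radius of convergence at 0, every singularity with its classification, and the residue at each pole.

Denominator factor (ν - 1/2)^2: pole of order 2 at 1/2, modulus 1/2.
Denominator factor (ν**2 - ν - 7/12): discriminant 10/3, real irrational roots 1/2 + (1/6)*sqrt(30) and 1/2 - (1/6)*sqrt(30); poles of order 1, moduli 1/2 + (1/6)*sqrt(30) and -1/2 + (1/6)*sqrt(30).
The radius of convergence is the smallest modulus among the singular points: -1/2 + (1/6)*sqrt(30).
The factor ν**2 - ν - 7/12 splits as (ν - a)(ν - a') with a = 1/2 - (1/6)*sqrt(30), a' = 1/2 + (1/6)*sqrt(30). At the order-1 pole a set g(ν) = (ν - a)*f(ν) = [(20*ν/29 + 33/16)/(ν - 1/2)**2] / (ν - a').
Simple pole: residue = g(a) at a = 1/2 - (1/6)*sqrt(30), which is 12/29 - (3351/11600)*sqrt(30).
At the order-2 pole 1/2 set g(ν) = (ν - (1/2))^2*f(ν) = (20*ν/29 + 33/16)/(ν**2 - ν - 7/12).
Order-2 pole: residue = g'(a); g'(1/2) = -24/29, so the residue is -24/29.
The factor ν**2 - ν - 7/12 splits as (ν - a)(ν - a') with a = 1/2 + (1/6)*sqrt(30), a' = 1/2 - (1/6)*sqrt(30). At the order-1 pole a set g(ν) = (ν - a)*f(ν) = [(20*ν/29 + 33/16)/(ν - 1/2)**2] / (ν - a').
Simple pole: residue = g(a) at a = 1/2 + (1/6)*sqrt(30), which is 12/29 + (3351/11600)*sqrt(30).
List the singular points by increasing real part (a conjugate pair: the negative imaginary part first).

Radius of convergence at 0: -1/2 + (1/6)*sqrt(30).
At 1/2 - (1/6)*sqrt(30): a pole of order 1; residue 12/29 - (3351/11600)*sqrt(30).
At 1/2: a pole of order 2; residue -24/29.
At 1/2 + (1/6)*sqrt(30): a pole of order 1; residue 12/29 + (3351/11600)*sqrt(30).


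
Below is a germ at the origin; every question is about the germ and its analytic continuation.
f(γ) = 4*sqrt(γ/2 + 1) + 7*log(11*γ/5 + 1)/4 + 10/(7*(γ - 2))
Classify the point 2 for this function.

The point is a pole of order 1.

The denominator factor γ - 2 vanishes at 2 and appears to the power 1; the numerator there equals 10/7, nonzero, and no other factor vanishes.
The branch terms are analytic at this point.
Hence a pole whose order is the multiplicity, 1.


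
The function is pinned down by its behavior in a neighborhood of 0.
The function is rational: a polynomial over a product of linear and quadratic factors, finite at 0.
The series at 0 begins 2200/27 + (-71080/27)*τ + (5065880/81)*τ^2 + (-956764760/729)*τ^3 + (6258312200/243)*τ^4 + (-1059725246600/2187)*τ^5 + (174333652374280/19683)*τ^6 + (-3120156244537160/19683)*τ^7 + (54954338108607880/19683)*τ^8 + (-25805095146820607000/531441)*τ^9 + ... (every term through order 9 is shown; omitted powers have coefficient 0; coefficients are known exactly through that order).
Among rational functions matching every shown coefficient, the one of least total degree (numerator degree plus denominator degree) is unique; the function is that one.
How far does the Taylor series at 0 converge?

The radius of convergence is -3/4 + (1/20)*sqrt(265).

No rational of total degree below 8 reproduces all 10 coefficients; solving the [1/7] Pade equations on them gives f(τ) = (11/4 - 17*τ/20)/((τ + 3/2)**3*(τ**2 - 3*τ/2 - 1/10)**2), whose expansion matches every shown term.
Denominator factor (τ + 3/2)^3: pole of order 3 at -3/2, modulus 3/2.
Denominator factor (τ**2 - 3*τ/2 - 1/10)^2: discriminant 53/20, real irrational roots 3/4 + (1/20)*sqrt(265) and 3/4 - (1/20)*sqrt(265); poles of order 2, moduli 3/4 + (1/20)*sqrt(265) and -3/4 + (1/20)*sqrt(265).
The radius of convergence is the smallest modulus among the singular points: -3/4 + (1/20)*sqrt(265).


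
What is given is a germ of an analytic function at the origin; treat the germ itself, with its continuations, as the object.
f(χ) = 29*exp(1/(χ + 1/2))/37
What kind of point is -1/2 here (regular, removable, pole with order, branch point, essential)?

The point is an essential singularity.

The exponent 1/(χ - (-1/2)) has a pole at -1/2, so exp(1/(χ - (-1/2))) takes every nonzero value near it: an essential singularity (not a pole of any order).


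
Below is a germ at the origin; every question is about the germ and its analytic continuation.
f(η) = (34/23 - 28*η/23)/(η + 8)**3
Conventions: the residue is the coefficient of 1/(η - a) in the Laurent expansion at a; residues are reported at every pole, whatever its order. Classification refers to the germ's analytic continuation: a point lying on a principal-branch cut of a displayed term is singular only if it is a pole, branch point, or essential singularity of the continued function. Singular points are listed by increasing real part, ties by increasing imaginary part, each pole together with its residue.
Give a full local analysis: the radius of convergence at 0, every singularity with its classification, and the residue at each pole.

Denominator factor (η + 8)^3: pole of order 3 at -8, modulus 8.
The radius of convergence is the smallest modulus among the singular points: 8.
At the order-3 pole -8 set g(η) = (η - (-8))^3*f(η) = 34/23 - 28*η/23.
Order-3 pole: residue = g''(a)/2; g''(-8) = 0, so the residue is 0.

Radius of convergence at 0: 8.
At -8: a pole of order 3; residue 0.


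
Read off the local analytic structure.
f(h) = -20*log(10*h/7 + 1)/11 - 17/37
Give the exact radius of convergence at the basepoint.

The radius of convergence is 7/10.

Branch term (-20/11)*log(1 - h/(-7/10)): its argument vanishes at h = -7/10, a logarithmic branch point, modulus 7/10.
The radius of convergence is the smallest modulus among the singular points: 7/10.


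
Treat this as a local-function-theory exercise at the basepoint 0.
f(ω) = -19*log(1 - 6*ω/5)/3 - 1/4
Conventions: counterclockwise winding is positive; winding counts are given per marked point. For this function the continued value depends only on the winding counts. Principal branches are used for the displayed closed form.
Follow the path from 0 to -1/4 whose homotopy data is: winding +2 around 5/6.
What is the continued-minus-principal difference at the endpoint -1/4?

The rational part is single-valued and drops out of the difference; each branch term changes only by its own monodromy.
(-19/3)*log(1 - ω/(5/6)): each positive loop around 5/6 adds 2*pi*i to the log, so winding +2 contributes (-19/3)*(2)*2*pi*i = -(76/3)*pi*i.
Summing the contributions at ω = -1/4 gives -(76/3)*pi*i.

Continued minus principal equals -(76/3)*pi*i.


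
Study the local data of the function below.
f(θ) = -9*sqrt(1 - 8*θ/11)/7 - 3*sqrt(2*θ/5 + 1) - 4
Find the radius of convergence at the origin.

The radius of convergence is 11/8.

Branch term (-9/7)*sqrt(1 - θ/(11/8)): its argument vanishes at θ = 11/8, a square-root branch point, modulus 11/8.
Branch term (-3)*sqrt(1 - θ/(-5/2)): its argument vanishes at θ = -5/2, a square-root branch point, modulus 5/2.
The radius of convergence is the smallest modulus among the singular points: 11/8.


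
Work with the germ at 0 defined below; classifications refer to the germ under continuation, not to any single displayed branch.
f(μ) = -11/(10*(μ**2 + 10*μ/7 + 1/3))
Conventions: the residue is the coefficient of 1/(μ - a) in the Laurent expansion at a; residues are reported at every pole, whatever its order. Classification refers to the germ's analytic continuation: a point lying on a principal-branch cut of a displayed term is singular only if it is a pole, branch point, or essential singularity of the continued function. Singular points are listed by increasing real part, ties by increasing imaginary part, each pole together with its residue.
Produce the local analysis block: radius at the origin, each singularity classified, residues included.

Radius of convergence at 0: 5/7 - (1/21)*sqrt(78).
At -5/7 - (1/21)*sqrt(78): a pole of order 1; residue (77/520)*sqrt(78).
At -5/7 + (1/21)*sqrt(78): a pole of order 1; residue -(77/520)*sqrt(78).

Denominator factor (μ**2 + 10*μ/7 + 1/3): discriminant 104/147, real irrational roots -5/7 + (1/21)*sqrt(78) and -5/7 - (1/21)*sqrt(78); poles of order 1, moduli 5/7 - (1/21)*sqrt(78) and 5/7 + (1/21)*sqrt(78).
The radius of convergence is the smallest modulus among the singular points: 5/7 - (1/21)*sqrt(78).
The factor μ**2 + 10*μ/7 + 1/3 splits as (μ - a)(μ - a') with a = -5/7 - (1/21)*sqrt(78), a' = -5/7 + (1/21)*sqrt(78). At the order-1 pole a set g(μ) = (μ - a)*f(μ) = [-11/10] / (μ - a').
Simple pole: residue = g(a) at a = -5/7 - (1/21)*sqrt(78), which is (77/520)*sqrt(78).
The factor μ**2 + 10*μ/7 + 1/3 splits as (μ - a)(μ - a') with a = -5/7 + (1/21)*sqrt(78), a' = -5/7 - (1/21)*sqrt(78). At the order-1 pole a set g(μ) = (μ - a)*f(μ) = [-11/10] / (μ - a').
Simple pole: residue = g(a) at a = -5/7 + (1/21)*sqrt(78), which is -(77/520)*sqrt(78).
List the singular points by increasing real part (a conjugate pair: the negative imaginary part first).


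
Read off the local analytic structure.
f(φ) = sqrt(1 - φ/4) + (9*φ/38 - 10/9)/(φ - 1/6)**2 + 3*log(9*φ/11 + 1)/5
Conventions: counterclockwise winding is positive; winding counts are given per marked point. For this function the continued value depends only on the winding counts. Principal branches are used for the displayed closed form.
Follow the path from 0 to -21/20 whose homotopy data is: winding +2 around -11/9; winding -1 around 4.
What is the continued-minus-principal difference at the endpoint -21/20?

Continued minus principal equals (-(1/10)*sqrt(505)) + ((12/5)*pi)*i.

The rational part is single-valued and drops out of the difference; each branch term changes only by its own monodromy.
(3/5)*log(1 - φ/(-11/9)): each positive loop around -11/9 adds 2*pi*i to the log, so winding +2 contributes (3/5)*(2)*2*pi*i = (12/5)*pi*i.
(1)*sqrt(1 - φ/(4)): winding -1 is odd, the square root flips sign, contributing -2*(1)*sqrt(1 - (-21/20)/(4)) = -2*(1)*sqrt(101/80) = -(1/10)*sqrt(505).
Summing the contributions at φ = -21/20 gives (-(1/10)*sqrt(505)) + ((12/5)*pi)*i.


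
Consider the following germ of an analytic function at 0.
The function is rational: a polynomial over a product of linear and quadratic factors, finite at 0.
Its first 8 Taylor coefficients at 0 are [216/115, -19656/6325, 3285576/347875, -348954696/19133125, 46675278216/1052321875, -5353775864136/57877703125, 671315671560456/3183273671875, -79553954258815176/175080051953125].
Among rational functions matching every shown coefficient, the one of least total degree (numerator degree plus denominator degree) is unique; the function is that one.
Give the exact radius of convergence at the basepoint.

No rational of total degree below 3 reproduces all 8 coefficients; solving the [0/3] Pade equations on them gives f(λ) = -18/(23*(λ + 5/11)*(λ**2 + λ/2 - 11/12)), whose expansion matches every shown term.
Denominator factor (λ**2 + λ/2 - 11/12): discriminant 47/12, real irrational roots -1/4 + (1/12)*sqrt(141) and -1/4 - (1/12)*sqrt(141); poles of order 1, moduli -1/4 + (1/12)*sqrt(141) and 1/4 + (1/12)*sqrt(141).
Denominator factor (λ + 5/11): pole of order 1 at -5/11, modulus 5/11.
The radius of convergence is the smallest modulus among the singular points: 5/11.

The radius of convergence is 5/11.


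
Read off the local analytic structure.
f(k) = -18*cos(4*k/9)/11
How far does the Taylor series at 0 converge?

The factor cos(4*k/9) is entire and contributes no finite singular point.
The polynomial part has no poles.
No finite singular points: the Taylor series at 0 converges everywhere.

The radius of convergence is infinite.


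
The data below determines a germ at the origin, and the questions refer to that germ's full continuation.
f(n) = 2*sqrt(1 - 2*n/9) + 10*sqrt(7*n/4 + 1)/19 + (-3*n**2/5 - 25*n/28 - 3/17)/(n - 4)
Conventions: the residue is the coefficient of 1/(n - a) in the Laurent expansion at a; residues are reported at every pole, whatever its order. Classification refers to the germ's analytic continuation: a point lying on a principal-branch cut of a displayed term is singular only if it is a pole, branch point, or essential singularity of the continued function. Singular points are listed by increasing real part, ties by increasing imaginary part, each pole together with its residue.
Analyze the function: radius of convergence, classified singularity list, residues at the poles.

Denominator factor (n - 4): pole of order 1 at 4, modulus 4.
Branch term (10/19)*sqrt(1 - n/(-4/7)): its argument vanishes at n = -4/7, a square-root branch point, modulus 4/7.
Branch term (2)*sqrt(1 - n/(9/2)): its argument vanishes at n = 9/2, a square-root branch point, modulus 9/2.
The radius of convergence is the smallest modulus among the singular points: 4/7.
The branch terms are analytic at 4 and contribute nothing to the residue; only the rational part matters.
At the order-1 pole 4 set g(n) = (n - (4))*(rational part) = -3*n**2/5 - 25*n/28 - 3/17.
Simple pole: residue = g(a) at a = 4, which is -7942/595.
List the singular points by increasing real part (a conjugate pair: the negative imaginary part first).

Radius of convergence at 0: 4/7.
At -4/7: an algebraic (square-root) branch point.
At 4: a pole of order 1; residue -7942/595.
At 9/2: an algebraic (square-root) branch point.


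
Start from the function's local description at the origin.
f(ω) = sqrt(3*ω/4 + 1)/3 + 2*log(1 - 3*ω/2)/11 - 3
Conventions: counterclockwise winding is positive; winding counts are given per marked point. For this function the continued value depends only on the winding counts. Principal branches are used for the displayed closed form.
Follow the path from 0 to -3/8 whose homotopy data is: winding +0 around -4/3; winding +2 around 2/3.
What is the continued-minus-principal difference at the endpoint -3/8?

Continued minus principal equals (8/11)*pi*i.

The rational part is single-valued and drops out of the difference; each branch term changes only by its own monodromy.
(1/3)*sqrt(1 - ω/(-4/3)): winding +0 is even, the square root returns to the same sheet, contribution 0.
(2/11)*log(1 - ω/(2/3)): each positive loop around 2/3 adds 2*pi*i to the log, so winding +2 contributes (2/11)*(2)*2*pi*i = (8/11)*pi*i.
Summing the contributions at ω = -3/8 gives (8/11)*pi*i.


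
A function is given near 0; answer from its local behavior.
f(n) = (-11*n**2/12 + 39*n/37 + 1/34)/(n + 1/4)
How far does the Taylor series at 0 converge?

The radius of convergence is 1/4.

Denominator factor (n + 1/4): pole of order 1 at -1/4, modulus 1/4.
The radius of convergence is the smallest modulus among the singular points: 1/4.


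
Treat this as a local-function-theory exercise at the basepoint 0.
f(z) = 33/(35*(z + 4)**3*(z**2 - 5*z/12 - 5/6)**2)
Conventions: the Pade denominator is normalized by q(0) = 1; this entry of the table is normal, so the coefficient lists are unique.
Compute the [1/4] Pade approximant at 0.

The Pade approximant has numerator coefficients [297/14000, -223047/1952000]; denominator coefficients [1, -3549/976, -207663/19520, 306189/78080, 22186119/1561600].

Taylor coefficients needed (expand at 0): a_0 = 297/14000, a_1 = -297/8000, a_2 = 50787/560000, a_3 = -332343/2240000, a_4 = 24146991/89600000, a_5 = -152905401/358400000.
Write the denominator as Q(z) = 1 + q1*z + q2*z^2 + q3*z^3 + q4*z^4. Requiring Q*f - P = O(z^6) with deg P <= 1 kills the coefficients of z^2..z^5 in Q*f:
  z^2: a_2 + q1*a_1 + q2*a_0 = 0, i.e. 50787/560000 + (-297/8000)*q1 + (297/14000)*q2 = 0.
  z^3: a_3 + q1*a_2 + q2*a_1 + q3*a_0 = 0, i.e. -332343/2240000 + (50787/560000)*q1 + (-297/8000)*q2 + (297/14000)*q3 = 0.
  z^4: a_4 + q1*a_3 + q2*a_2 + q3*a_1 + q4*a_0 = 0, i.e. 24146991/89600000 + (-332343/2240000)*q1 + (50787/560000)*q2 + (-297/8000)*q3 + (297/14000)*q4 = 0.
  z^5: a_5 + q1*a_4 + q2*a_3 + q3*a_2 + q4*a_1 = 0, i.e. -152905401/358400000 + (24146991/89600000)*q1 + (-332343/2240000)*q2 + (50787/560000)*q3 + (-297/8000)*q4 = 0.
Solving this linear system: q1 = -3549/976, q2 = -207663/19520, q3 = 306189/78080, q4 = 22186119/1561600.
The numerator is Q*f truncated at degree 1: P0 = a_0 = 297/14000; P1 = a_1 + q1*a_0 = -223047/1952000.


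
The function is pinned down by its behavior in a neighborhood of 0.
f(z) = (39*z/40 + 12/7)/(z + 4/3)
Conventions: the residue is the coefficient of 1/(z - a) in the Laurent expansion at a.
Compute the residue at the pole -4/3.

The residue is 29/70.

At the order-1 pole -4/3 set g(z) = (z - (-4/3))*f(z) = 39*z/40 + 12/7.
Simple pole: residue = g(a) at a = -4/3, which is 29/70.


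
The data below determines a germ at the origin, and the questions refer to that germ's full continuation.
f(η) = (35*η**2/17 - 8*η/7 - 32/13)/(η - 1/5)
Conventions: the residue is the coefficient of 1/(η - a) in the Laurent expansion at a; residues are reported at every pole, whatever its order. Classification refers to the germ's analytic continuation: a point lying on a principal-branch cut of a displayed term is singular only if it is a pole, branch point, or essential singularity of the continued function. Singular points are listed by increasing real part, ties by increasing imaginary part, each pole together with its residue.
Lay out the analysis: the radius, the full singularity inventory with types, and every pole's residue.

Radius of convergence at 0: 1/5.
At 1/5: a pole of order 1; residue -20171/7735.

Denominator factor (η - 1/5): pole of order 1 at 1/5, modulus 1/5.
The radius of convergence is the smallest modulus among the singular points: 1/5.
At the order-1 pole 1/5 set g(η) = (η - (1/5))*f(η) = 35*η**2/17 - 8*η/7 - 32/13.
Simple pole: residue = g(a) at a = 1/5, which is -20171/7735.


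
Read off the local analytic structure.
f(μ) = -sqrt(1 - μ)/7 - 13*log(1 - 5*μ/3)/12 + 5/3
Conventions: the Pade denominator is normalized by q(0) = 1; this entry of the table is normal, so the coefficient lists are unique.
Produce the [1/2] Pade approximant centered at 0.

The Pade approximant has numerator coefficients [32/21, 86717915/57759156]; denominator coefficients [1, -169493/687609, -5738827/8251308].

Taylor coefficients needed (expand at 0): a_0 = 32/21, a_1 = 473/252, a_2 = 1151/756, a_3 = 45743/27216.
Write the denominator as Q(μ) = 1 + q1*μ + q2*μ^2. Requiring Q*f - P = O(μ^4) with deg P <= 1 kills the coefficients of μ^2..μ^3 in Q*f:
  μ^2: a_2 + q1*a_1 + q2*a_0 = 0, i.e. 1151/756 + (473/252)*q1 + (32/21)*q2 = 0.
  μ^3: a_3 + q1*a_2 + q2*a_1 = 0, i.e. 45743/27216 + (1151/756)*q1 + (473/252)*q2 = 0.
Solving this linear system: q1 = -169493/687609, q2 = -5738827/8251308.
The numerator is Q*f truncated at degree 1: P0 = a_0 = 32/21; P1 = a_1 + q1*a_0 = 86717915/57759156.


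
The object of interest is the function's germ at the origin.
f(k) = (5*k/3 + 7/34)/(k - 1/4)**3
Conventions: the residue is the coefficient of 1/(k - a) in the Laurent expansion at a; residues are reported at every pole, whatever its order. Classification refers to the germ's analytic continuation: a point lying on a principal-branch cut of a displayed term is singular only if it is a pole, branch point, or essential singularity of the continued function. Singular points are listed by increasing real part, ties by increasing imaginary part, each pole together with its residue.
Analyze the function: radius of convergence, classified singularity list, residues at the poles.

Denominator factor (k - 1/4)^3: pole of order 3 at 1/4, modulus 1/4.
The radius of convergence is the smallest modulus among the singular points: 1/4.
At the order-3 pole 1/4 set g(k) = (k - (1/4))^3*f(k) = 5*k/3 + 7/34.
Order-3 pole: residue = g''(a)/2; g''(1/4) = 0, so the residue is 0.

Radius of convergence at 0: 1/4.
At 1/4: a pole of order 3; residue 0.


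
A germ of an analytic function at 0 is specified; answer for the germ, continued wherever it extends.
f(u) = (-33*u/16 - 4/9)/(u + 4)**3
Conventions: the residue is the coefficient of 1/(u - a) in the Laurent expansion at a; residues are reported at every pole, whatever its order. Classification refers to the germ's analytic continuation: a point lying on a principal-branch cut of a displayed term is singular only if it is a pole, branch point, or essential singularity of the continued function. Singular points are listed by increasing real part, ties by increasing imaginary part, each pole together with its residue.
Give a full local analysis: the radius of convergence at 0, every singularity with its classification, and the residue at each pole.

Radius of convergence at 0: 4.
At -4: a pole of order 3; residue 0.

Denominator factor (u + 4)^3: pole of order 3 at -4, modulus 4.
The radius of convergence is the smallest modulus among the singular points: 4.
At the order-3 pole -4 set g(u) = (u - (-4))^3*f(u) = -33*u/16 - 4/9.
Order-3 pole: residue = g''(a)/2; g''(-4) = 0, so the residue is 0.


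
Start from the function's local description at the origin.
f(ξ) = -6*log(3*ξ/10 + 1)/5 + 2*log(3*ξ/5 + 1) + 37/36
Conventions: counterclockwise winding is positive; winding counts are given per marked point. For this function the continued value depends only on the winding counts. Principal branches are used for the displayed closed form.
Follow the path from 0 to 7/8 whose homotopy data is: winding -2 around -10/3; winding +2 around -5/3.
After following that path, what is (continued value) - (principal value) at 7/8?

The rational part is single-valued and drops out of the difference; each branch term changes only by its own monodromy.
(2)*log(1 - ξ/(-5/3)): each positive loop around -5/3 adds 2*pi*i to the log, so winding +2 contributes (2)*(2)*2*pi*i = (8)*pi*i.
(-6/5)*log(1 - ξ/(-10/3)): each positive loop around -10/3 adds 2*pi*i to the log, so winding -2 contributes (-6/5)*(-2)*2*pi*i = (24/5)*pi*i.
Summing the contributions at ξ = 7/8 gives (64/5)*pi*i.

Continued minus principal equals (64/5)*pi*i.


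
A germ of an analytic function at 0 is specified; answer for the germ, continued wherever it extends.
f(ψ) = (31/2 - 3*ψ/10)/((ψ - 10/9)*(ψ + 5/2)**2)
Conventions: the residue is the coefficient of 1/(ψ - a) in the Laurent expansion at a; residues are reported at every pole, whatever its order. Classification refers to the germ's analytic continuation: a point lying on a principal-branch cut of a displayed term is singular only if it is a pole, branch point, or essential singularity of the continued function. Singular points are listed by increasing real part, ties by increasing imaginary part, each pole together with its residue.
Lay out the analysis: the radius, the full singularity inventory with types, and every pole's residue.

Denominator factor (ψ - 10/9): pole of order 1 at 10/9, modulus 10/9.
Denominator factor (ψ + 5/2)^2: pole of order 2 at -5/2, modulus 5/2.
The radius of convergence is the smallest modulus among the singular points: 10/9.
At the order-2 pole -5/2 set g(ψ) = (ψ - (-5/2))^2*f(ψ) = (31/2 - 3*ψ/10)/(ψ - 10/9).
Order-2 pole: residue = g'(a); g'(-5/2) = -378/325, so the residue is -378/325.
At the order-1 pole 10/9 set g(ψ) = (ψ - (10/9))*f(ψ) = (31/2 - 3*ψ/10)/(ψ + 5/2)**2.
Simple pole: residue = g(a) at a = 10/9, which is 378/325.
List the singular points by increasing real part (a conjugate pair: the negative imaginary part first).

Radius of convergence at 0: 10/9.
At -5/2: a pole of order 2; residue -378/325.
At 10/9: a pole of order 1; residue 378/325.


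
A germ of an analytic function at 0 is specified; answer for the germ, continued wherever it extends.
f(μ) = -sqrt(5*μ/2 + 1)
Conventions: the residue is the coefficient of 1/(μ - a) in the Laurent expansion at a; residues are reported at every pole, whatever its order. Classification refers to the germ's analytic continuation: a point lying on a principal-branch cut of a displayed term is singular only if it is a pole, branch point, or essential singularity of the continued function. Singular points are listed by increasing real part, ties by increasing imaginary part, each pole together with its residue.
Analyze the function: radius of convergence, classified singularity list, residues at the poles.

Radius of convergence at 0: 2/5.
At -2/5: an algebraic (square-root) branch point.

Branch term (-1)*sqrt(1 - μ/(-2/5)): its argument vanishes at μ = -2/5, a square-root branch point, modulus 2/5.
The radius of convergence is the smallest modulus among the singular points: 2/5.


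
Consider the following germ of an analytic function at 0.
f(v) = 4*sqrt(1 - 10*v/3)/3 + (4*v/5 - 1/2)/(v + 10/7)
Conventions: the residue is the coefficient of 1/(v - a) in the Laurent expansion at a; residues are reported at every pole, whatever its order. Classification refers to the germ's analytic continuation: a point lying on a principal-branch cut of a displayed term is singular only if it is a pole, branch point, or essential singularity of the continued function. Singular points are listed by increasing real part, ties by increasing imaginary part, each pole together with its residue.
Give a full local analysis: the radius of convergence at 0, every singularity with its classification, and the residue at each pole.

Radius of convergence at 0: 3/10.
At -10/7: a pole of order 1; residue -23/14.
At 3/10: an algebraic (square-root) branch point.

Denominator factor (v + 10/7): pole of order 1 at -10/7, modulus 10/7.
Branch term (4/3)*sqrt(1 - v/(3/10)): its argument vanishes at v = 3/10, a square-root branch point, modulus 3/10.
The radius of convergence is the smallest modulus among the singular points: 3/10.
The branch term is analytic at -10/7 and contributes nothing to the residue; only the rational part matters.
At the order-1 pole -10/7 set g(v) = (v - (-10/7))*(rational part) = 4*v/5 - 1/2.
Simple pole: residue = g(a) at a = -10/7, which is -23/14.
List the singular points by increasing real part (a conjugate pair: the negative imaginary part first).
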